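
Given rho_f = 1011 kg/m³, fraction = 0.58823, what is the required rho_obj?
Formula: f_{sub} = \frac{\rho_{obj}}{\rho_f}
Substituting knowns: 0.58823 = rho_obj/1011
Solving for rho_obj: rho_obj = 0.58823·1011 = 594.7 kg/m³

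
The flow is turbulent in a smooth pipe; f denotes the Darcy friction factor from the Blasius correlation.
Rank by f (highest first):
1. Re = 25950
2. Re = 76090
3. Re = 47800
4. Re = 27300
Case 1: f = 0.0249
Case 2: f = 0.01903
Case 3: f = 0.02137
Case 4: f = 0.02458
Ranking (highest first): 1, 4, 3, 2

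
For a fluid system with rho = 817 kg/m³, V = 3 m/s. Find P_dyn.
Formula: P_{dyn} = \frac{1}{2} \rho V^2
P_dyn = 0.5·817·3²/1000 = 3.676 kPa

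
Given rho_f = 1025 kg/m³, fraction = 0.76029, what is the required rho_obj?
Formula: f_{sub} = \frac{\rho_{obj}}{\rho_f}
Substituting knowns: 0.76029 = rho_obj/1025
Solving for rho_obj: rho_obj = 0.76029·1025 = 779.3 kg/m³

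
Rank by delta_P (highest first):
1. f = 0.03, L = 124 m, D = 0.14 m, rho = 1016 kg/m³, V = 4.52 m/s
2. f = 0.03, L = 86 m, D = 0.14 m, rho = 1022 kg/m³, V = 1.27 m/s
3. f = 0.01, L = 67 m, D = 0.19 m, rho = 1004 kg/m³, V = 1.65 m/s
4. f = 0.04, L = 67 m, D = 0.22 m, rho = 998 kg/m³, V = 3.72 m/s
Case 1: delta_P = 275.8 kPa
Case 2: delta_P = 15.19 kPa
Case 3: delta_P = 4.819 kPa
Case 4: delta_P = 84.12 kPa
Ranking (highest first): 1, 4, 2, 3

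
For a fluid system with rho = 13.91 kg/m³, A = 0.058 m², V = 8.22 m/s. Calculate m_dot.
Formula: \dot{m} = \rho A V
m_dot = 13.91·0.058·8.22 = 6.632 kg/s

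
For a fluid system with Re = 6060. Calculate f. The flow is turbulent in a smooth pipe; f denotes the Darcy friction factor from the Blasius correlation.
Formula: f = \frac{0.316}{Re^{0.25}}
f = 0.316/6060^0.25 = 0.03582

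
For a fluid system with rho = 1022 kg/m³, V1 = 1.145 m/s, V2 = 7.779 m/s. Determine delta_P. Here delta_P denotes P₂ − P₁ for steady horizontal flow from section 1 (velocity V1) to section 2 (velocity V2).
Formula: \Delta P = \frac{1}{2} \rho (V_1^2 - V_2^2)
delta_P = 0.5·1022·(1.145² − 7.779²)/1000 = -30.25 kPa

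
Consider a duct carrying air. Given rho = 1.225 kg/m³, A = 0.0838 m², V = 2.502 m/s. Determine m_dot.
Formula: \dot{m} = \rho A V
m_dot = 1.225·0.0838·2.502 = 0.2568 kg/s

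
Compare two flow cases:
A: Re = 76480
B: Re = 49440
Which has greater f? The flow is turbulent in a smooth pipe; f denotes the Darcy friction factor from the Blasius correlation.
f(A) = 0.019, f(B) = 0.02119. Answer: B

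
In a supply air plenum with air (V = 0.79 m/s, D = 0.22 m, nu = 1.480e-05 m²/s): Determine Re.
Formula: Re = \frac{V D}{\nu}
Re = 0.79·0.22/1.480e-05 = 11743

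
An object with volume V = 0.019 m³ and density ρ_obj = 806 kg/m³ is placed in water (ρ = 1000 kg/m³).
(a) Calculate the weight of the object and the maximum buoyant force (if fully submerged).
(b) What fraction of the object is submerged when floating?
(a) W=rho_obj*g*V=806*9.81*0.019=150.2 N; F_B(max)=rho*g*V=1000*9.81*0.019=186.4 N
(b) Floating fraction=rho_obj/rho=806/1000=0.806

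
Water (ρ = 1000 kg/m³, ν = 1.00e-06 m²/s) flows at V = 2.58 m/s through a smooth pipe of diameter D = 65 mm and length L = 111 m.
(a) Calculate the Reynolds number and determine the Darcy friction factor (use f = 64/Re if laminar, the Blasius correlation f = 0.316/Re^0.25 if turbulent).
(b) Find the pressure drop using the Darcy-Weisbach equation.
(a) Re = V·D/ν = 2.58·0.065/1.00e-06 = 167700 → turbulent (Re > 4000); f = 0.316/Re^0.25 = 0.316/167700^0.25 = 0.015615 (Blasius is strictly valid for Re ≲ 1e5; used here as the smooth-pipe estimate the problem specifies)
(b) Darcy-Weisbach: ΔP = f·(L/D)·½ρV²/1000 = 0.015615·(111/0.065)·½·1000·2.58²/1000 = 88.75 kPa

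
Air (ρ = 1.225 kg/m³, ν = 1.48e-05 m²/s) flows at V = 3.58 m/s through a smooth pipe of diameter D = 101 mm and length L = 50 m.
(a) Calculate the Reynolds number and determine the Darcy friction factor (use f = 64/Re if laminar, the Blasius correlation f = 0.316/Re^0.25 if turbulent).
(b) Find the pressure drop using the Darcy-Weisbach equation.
(a) Re = V·D/ν = 3.58·0.101/1.48e-05 = 24431 → turbulent (Re > 4000); f = 0.316/Re^0.25 = 0.316/24431^0.25 = 0.025276
(b) Darcy-Weisbach: ΔP = f·(L/D)·½ρV²/1000 = 0.025276·(50/0.101)·½·1.225·3.58²/1000 = 0.09823 kPa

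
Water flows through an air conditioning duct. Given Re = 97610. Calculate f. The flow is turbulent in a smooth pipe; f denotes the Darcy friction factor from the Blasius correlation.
Formula: f = \frac{0.316}{Re^{0.25}}
f = 0.316/97610^0.25 = 0.01788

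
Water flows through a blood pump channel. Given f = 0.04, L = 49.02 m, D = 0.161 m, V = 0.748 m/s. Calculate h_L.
Formula: h_L = f \frac{L}{D} \frac{V^2}{2g}
h_L = 0.04·(49.02/0.161)·0.748²/(2·9.81) = 0.3473 m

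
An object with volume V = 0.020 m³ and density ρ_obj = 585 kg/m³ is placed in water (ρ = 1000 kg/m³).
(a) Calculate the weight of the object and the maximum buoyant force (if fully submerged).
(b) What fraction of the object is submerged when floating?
(a) W=rho_obj*g*V=585*9.81*0.020=114.8 N; F_B(max)=rho*g*V=1000*9.81*0.020=196.2 N
(b) Floating fraction=rho_obj/rho=585/1000=0.585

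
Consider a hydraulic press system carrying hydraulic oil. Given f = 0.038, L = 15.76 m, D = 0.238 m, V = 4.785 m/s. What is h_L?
Formula: h_L = f \frac{L}{D} \frac{V^2}{2g}
h_L = 0.038·(15.76/0.238)·4.785²/(2·9.81) = 2.936 m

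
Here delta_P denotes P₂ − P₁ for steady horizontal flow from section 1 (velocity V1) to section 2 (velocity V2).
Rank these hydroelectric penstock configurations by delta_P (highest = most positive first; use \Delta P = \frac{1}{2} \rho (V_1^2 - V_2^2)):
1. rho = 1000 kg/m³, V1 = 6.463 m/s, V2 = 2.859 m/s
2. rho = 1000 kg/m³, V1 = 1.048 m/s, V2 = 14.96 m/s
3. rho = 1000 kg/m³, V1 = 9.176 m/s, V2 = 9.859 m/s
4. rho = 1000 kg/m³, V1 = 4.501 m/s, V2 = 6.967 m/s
Case 1: delta_P = 16.8 kPa
Case 2: delta_P = -111.4 kPa
Case 3: delta_P = -6.5 kPa
Case 4: delta_P = -14.14 kPa
Ranking (highest first): 1, 3, 4, 2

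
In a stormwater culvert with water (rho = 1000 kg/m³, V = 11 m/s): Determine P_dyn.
Formula: P_{dyn} = \frac{1}{2} \rho V^2
P_dyn = 0.5·1000·11²/1000 = 60.5 kPa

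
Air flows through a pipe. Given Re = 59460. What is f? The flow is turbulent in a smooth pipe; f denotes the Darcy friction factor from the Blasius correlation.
Formula: f = \frac{0.316}{Re^{0.25}}
f = 0.316/59460^0.25 = 0.02024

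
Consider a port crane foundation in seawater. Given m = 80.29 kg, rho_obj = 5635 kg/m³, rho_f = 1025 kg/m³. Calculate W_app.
Formula: W_{app} = mg\left(1 - \frac{\rho_f}{\rho_{obj}}\right)
W_app = 80.29·9.81·(1 − 1025/5635) = 644.4 N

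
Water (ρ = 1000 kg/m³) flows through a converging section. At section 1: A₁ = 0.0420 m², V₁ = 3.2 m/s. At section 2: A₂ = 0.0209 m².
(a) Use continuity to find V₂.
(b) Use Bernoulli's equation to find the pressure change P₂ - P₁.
(a) Continuity: A₁V₁=A₂V₂ -> V₂=A₁V₁/A₂=0.0420*3.2/0.0209=6.43 m/s
(b) Bernoulli: P₂-P₁=0.5*rho*(V₁^2-V₂^2)/1000=0.5*1000*(3.2^2-6.43^2)/1000=-15.55 kPa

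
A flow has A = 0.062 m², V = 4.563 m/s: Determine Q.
Formula: Q = A V
Q = 0.062·4.563·1000 = 282.9 L/s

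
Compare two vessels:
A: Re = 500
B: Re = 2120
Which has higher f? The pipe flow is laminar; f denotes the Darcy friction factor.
f(A) = 0.128, f(B) = 0.03019. Answer: A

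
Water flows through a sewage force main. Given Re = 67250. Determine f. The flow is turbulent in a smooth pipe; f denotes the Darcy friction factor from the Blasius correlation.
Formula: f = \frac{0.316}{Re^{0.25}}
f = 0.316/67250^0.25 = 0.01962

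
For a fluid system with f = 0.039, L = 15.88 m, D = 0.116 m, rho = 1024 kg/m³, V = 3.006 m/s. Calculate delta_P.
Formula: \Delta P = f \frac{L}{D} \frac{\rho V^2}{2}
delta_P = 0.039·(15.88/0.116)·0.5·1024·3.006²/1000 = 24.7 kPa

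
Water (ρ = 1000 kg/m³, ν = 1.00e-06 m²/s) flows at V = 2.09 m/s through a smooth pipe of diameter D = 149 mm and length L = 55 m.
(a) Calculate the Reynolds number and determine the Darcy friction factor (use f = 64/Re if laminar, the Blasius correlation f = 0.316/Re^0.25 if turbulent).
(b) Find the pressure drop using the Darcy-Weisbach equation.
(a) Re = V·D/ν = 2.09·0.149/1.00e-06 = 311410 → turbulent (Re > 4000); f = 0.316/Re^0.25 = 0.316/311410^0.25 = 0.013377 (Blasius is strictly valid for Re ≲ 1e5; used here as the smooth-pipe estimate the problem specifies)
(b) Darcy-Weisbach: ΔP = f·(L/D)·½ρV²/1000 = 0.013377·(55/0.149)·½·1000·2.09²/1000 = 10.78 kPa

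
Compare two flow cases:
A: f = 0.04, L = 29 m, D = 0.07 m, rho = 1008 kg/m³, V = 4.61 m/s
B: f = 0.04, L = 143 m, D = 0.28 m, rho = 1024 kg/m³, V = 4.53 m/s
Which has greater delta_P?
delta_P(A) = 177.5 kPa, delta_P(B) = 214.6 kPa. Answer: B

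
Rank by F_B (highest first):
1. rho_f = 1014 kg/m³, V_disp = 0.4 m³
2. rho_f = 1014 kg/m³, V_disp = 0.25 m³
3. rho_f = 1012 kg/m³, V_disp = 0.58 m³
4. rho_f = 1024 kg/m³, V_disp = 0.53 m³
Case 1: F_B = 3979 N
Case 2: F_B = 2487 N
Case 3: F_B = 5758 N
Case 4: F_B = 5324 N
Ranking (highest first): 3, 4, 1, 2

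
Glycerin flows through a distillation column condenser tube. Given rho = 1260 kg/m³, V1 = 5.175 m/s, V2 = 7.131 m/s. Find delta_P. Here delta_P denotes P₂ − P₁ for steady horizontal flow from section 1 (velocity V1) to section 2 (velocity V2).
Formula: \Delta P = \frac{1}{2} \rho (V_1^2 - V_2^2)
delta_P = 0.5·1260·(5.175² − 7.131²)/1000 = -15.16 kPa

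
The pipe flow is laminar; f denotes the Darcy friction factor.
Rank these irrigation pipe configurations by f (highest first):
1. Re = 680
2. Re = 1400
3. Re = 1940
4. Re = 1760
Case 1: f = 0.09412
Case 2: f = 0.04571
Case 3: f = 0.03299
Case 4: f = 0.03636
Ranking (highest first): 1, 2, 4, 3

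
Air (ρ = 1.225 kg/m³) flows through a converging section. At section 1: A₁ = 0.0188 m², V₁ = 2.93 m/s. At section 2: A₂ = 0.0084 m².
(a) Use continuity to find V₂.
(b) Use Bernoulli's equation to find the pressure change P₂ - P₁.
(a) Continuity: A₁V₁=A₂V₂ -> V₂=A₁V₁/A₂=0.0188*2.93/0.0084=6.56 m/s
(b) Bernoulli: P₂-P₁=0.5*rho*(V₁^2-V₂^2)/1000=0.5*1.225*(2.93^2-6.56^2)/1000=-0.0211 kPa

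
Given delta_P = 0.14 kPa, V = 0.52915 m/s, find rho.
Formula: V = \sqrt{\frac{2 \Delta P}{\rho}}
Substituting knowns: 0.52915 = √(2·(0.14·1000)/rho)
Solving for rho: rho = 2·(0.14·1000)/0.52915² = 1000 kg/m³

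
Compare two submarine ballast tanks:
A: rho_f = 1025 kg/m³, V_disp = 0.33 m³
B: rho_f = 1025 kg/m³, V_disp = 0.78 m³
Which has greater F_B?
F_B(A) = 3318 N, F_B(B) = 7843 N. Answer: B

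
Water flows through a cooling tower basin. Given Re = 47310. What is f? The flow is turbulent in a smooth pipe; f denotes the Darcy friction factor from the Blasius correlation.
Formula: f = \frac{0.316}{Re^{0.25}}
f = 0.316/47310^0.25 = 0.02143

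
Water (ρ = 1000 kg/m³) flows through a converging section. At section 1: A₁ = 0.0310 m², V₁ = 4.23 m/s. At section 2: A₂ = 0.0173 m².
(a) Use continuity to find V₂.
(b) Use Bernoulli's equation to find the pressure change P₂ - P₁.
(a) Continuity: A₁V₁=A₂V₂ -> V₂=A₁V₁/A₂=0.0310*4.23/0.0173=7.58 m/s
(b) Bernoulli: P₂-P₁=0.5*rho*(V₁^2-V₂^2)/1000=0.5*1000*(4.23^2-7.58^2)/1000=-19.78 kPa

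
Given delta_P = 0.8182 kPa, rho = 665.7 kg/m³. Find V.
Formula: V = \sqrt{\frac{2 \Delta P}{\rho}}
V = √(2·(0.8182·1000)/665.7) = 1.568 m/s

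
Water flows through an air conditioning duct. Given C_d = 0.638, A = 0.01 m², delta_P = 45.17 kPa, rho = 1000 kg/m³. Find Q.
Formula: Q = C_d A \sqrt{\frac{2 \Delta P}{\rho}}
Q = 0.638·0.01·√(2·(45.17·1000)/1000)·1000 = 60.64 L/s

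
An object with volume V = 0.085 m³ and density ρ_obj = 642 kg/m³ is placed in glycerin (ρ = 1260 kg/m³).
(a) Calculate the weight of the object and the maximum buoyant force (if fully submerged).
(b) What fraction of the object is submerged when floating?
(a) W=rho_obj*g*V=642*9.81*0.085=535.3 N; F_B(max)=rho*g*V=1260*9.81*0.085=1050.7 N
(b) Floating fraction=rho_obj/rho=642/1260=0.510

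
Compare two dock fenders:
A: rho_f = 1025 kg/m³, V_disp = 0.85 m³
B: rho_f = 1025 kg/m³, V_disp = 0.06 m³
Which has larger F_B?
F_B(A) = 8547 N, F_B(B) = 603.3 N. Answer: A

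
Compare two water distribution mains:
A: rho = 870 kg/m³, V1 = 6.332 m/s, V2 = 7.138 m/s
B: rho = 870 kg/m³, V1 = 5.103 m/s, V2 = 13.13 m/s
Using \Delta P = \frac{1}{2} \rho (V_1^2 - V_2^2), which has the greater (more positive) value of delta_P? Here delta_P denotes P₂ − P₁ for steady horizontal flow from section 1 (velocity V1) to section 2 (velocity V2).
delta_P(A) = -4.723 kPa, delta_P(B) = -63.66 kPa. Answer: A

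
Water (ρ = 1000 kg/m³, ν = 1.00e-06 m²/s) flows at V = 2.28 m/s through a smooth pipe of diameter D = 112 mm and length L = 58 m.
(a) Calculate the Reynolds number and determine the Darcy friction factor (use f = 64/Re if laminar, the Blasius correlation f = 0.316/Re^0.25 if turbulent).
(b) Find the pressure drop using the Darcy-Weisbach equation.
(a) Re = V·D/ν = 2.28·0.112/1.00e-06 = 255360 → turbulent (Re > 4000); f = 0.316/Re^0.25 = 0.316/255360^0.25 = 0.014057 (Blasius is strictly valid for Re ≲ 1e5; used here as the smooth-pipe estimate the problem specifies)
(b) Darcy-Weisbach: ΔP = f·(L/D)·½ρV²/1000 = 0.014057·(58/0.112)·½·1000·2.28²/1000 = 18.92 kPa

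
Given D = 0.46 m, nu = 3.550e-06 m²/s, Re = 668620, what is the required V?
Formula: Re = \frac{V D}{\nu}
Substituting knowns: 668620 = V·0.46/3.550e-06
Solving for V: V = 668620·3.550e-06/0.46 = 5.16 m/s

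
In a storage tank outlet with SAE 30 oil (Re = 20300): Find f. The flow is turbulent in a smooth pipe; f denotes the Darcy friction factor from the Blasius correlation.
Formula: f = \frac{0.316}{Re^{0.25}}
f = 0.316/20300^0.25 = 0.02647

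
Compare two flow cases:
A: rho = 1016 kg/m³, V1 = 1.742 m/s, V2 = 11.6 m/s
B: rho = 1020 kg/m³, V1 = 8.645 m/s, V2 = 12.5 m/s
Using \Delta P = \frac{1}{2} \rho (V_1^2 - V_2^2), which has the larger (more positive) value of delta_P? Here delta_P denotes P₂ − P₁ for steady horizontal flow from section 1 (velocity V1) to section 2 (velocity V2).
delta_P(A) = -66.81 kPa, delta_P(B) = -41.57 kPa. Answer: B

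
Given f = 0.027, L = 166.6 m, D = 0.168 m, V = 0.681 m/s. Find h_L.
Formula: h_L = f \frac{L}{D} \frac{V^2}{2g}
h_L = 0.027·(166.6/0.168)·0.681²/(2·9.81) = 0.6329 m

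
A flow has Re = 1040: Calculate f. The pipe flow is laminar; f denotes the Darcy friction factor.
Formula: f = \frac{64}{Re}
f = 64/1040 = 0.06154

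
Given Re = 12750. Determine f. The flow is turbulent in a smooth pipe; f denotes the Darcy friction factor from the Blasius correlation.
Formula: f = \frac{0.316}{Re^{0.25}}
f = 0.316/12750^0.25 = 0.02974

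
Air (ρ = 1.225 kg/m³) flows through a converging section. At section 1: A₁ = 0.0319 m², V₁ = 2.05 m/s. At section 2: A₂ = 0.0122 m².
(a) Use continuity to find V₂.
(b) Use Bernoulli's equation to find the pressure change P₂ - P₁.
(a) Continuity: A₁V₁=A₂V₂ -> V₂=A₁V₁/A₂=0.0319*2.05/0.0122=5.36 m/s
(b) Bernoulli: P₂-P₁=0.5*rho*(V₁^2-V₂^2)/1000=0.5*1.225*(2.05^2-5.36^2)/1000=-0.01502 kPa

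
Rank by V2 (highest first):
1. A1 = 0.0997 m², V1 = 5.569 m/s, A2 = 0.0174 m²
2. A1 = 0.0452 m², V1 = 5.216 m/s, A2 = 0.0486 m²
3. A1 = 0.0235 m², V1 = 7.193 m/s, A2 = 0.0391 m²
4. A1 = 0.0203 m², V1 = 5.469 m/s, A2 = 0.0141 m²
Case 1: V2 = 31.91 m/s
Case 2: V2 = 4.851 m/s
Case 3: V2 = 4.323 m/s
Case 4: V2 = 7.874 m/s
Ranking (highest first): 1, 4, 2, 3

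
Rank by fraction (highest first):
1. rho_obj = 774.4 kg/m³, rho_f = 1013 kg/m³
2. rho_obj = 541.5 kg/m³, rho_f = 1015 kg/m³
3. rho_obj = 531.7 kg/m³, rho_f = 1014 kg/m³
Case 1: fraction = 0.7645
Case 2: fraction = 0.5335
Case 3: fraction = 0.5244
Ranking (highest first): 1, 2, 3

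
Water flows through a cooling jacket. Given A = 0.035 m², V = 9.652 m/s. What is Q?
Formula: Q = A V
Q = 0.035·9.652·1000 = 337.8 L/s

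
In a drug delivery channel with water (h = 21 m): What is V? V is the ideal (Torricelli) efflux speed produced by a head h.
Formula: V = \sqrt{2 g h}
V = √(2·9.81·21) = 20.3 m/s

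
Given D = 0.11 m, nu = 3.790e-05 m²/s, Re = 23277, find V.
Formula: Re = \frac{V D}{\nu}
Substituting knowns: 23277 = V·0.11/3.790e-05
Solving for V: V = 23277·3.790e-05/0.11 = 8.02 m/s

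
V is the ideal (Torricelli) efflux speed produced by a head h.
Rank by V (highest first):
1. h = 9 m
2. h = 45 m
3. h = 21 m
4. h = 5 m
Case 1: V = 13.29 m/s
Case 2: V = 29.71 m/s
Case 3: V = 20.3 m/s
Case 4: V = 9.905 m/s
Ranking (highest first): 2, 3, 1, 4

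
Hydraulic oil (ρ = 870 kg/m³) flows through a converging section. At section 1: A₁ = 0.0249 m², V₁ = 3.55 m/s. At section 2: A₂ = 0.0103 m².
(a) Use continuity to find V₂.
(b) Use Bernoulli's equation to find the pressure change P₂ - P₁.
(a) Continuity: A₁V₁=A₂V₂ -> V₂=A₁V₁/A₂=0.0249*3.55/0.0103=8.58 m/s
(b) Bernoulli: P₂-P₁=0.5*rho*(V₁^2-V₂^2)/1000=0.5*870*(3.55^2-8.58^2)/1000=-26.54 kPa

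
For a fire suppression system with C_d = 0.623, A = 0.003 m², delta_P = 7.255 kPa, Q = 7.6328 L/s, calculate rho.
Formula: Q = C_d A \sqrt{\frac{2 \Delta P}{\rho}}
Substituting knowns: 7.6328 = 0.623·0.003·√(2·(7.255·1000)/rho)·1000
Solving for rho: rho = 2·(7.255·1000)/((7.6328/1000)/(0.623·0.003))² = 870 kg/m³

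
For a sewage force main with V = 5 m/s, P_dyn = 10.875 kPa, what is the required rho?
Formula: P_{dyn} = \frac{1}{2} \rho V^2
Substituting knowns: 10.875 = 0.5·rho·5²/1000
Solving for rho: rho = 2·(10.875·1000)/5² = 870 kg/m³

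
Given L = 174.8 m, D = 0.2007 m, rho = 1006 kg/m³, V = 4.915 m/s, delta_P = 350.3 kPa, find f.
Formula: \Delta P = f \frac{L}{D} \frac{\rho V^2}{2}
Substituting knowns: 350.3 = f·(174.8/0.2007)·0.5·1006·4.915²/1000
Solving for f: f = (350.3·1000)/((174.8/0.2007)·0.5·1006·4.915²) = 0.0331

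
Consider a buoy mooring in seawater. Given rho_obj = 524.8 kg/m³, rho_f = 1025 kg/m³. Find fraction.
Formula: f_{sub} = \frac{\rho_{obj}}{\rho_f}
fraction = 524.8/1025 = 0.512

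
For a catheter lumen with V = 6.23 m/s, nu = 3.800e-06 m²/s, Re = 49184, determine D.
Formula: Re = \frac{V D}{\nu}
Substituting knowns: 49184 = 6.23·D/3.800e-06
Solving for D: D = 49184·3.800e-06/6.23 = 0.03 m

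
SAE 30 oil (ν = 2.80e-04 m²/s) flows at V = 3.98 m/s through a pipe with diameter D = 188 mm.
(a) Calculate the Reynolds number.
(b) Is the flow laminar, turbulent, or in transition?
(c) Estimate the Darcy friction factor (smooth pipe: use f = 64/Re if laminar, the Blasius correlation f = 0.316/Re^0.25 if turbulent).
(a) Re = V·D/ν = 3.98·0.188/2.80e-04 = 2672.3
(b) Flow regime: transition (2300 ≤ Re ≤ 4000)
(c) Friction factor: f ≈ 0.04 (transitional regime, no simple correlation)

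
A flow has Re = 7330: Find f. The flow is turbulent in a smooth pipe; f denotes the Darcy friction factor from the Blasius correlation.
Formula: f = \frac{0.316}{Re^{0.25}}
f = 0.316/7330^0.25 = 0.03415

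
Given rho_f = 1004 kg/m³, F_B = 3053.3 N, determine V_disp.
Formula: F_B = \rho_f g V_{disp}
Substituting knowns: 3053.3 = 1004·9.81·V_disp
Solving for V_disp: V_disp = 3053.3/(1004·9.81) = 0.31 m³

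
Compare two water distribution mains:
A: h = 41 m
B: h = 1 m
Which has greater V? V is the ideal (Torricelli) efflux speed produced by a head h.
V(A) = 28.36 m/s, V(B) = 4.429 m/s. Answer: A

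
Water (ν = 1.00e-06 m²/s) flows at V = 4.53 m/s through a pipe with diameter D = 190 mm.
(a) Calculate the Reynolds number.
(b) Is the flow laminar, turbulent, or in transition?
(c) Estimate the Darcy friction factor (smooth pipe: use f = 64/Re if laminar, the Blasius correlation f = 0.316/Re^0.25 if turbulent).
(a) Re = V·D/ν = 4.53·0.19/1.00e-06 = 860700
(b) Flow regime: turbulent (Re > 4000)
(c) Friction factor: f = 0.316/Re^0.25 = 0.316/860700^0.25 = 0.01037 (Blasius is strictly valid for Re ≲ 1e5; used here as the smooth-pipe estimate the problem specifies)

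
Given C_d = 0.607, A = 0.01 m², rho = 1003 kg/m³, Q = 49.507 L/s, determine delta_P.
Formula: Q = C_d A \sqrt{\frac{2 \Delta P}{\rho}}
Substituting knowns: 49.507 = 0.607·0.01·√(2·(delta_P·1000)/1003)·1000
Solving for delta_P: delta_P = ((49.507/1000)/(0.607·0.01))²·1003/2/1000 = 33.36 kPa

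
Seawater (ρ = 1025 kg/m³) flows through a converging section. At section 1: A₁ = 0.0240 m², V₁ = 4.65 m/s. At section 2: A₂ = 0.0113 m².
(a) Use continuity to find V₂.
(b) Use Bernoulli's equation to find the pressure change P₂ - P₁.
(a) Continuity: A₁V₁=A₂V₂ -> V₂=A₁V₁/A₂=0.0240*4.65/0.0113=9.88 m/s
(b) Bernoulli: P₂-P₁=0.5*rho*(V₁^2-V₂^2)/1000=0.5*1025*(4.65^2-9.88^2)/1000=-38.95 kPa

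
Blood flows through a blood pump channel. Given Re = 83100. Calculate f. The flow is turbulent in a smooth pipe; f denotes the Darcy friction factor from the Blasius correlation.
Formula: f = \frac{0.316}{Re^{0.25}}
f = 0.316/83100^0.25 = 0.01861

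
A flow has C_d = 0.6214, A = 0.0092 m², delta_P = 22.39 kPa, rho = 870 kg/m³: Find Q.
Formula: Q = C_d A \sqrt{\frac{2 \Delta P}{\rho}}
Q = 0.6214·0.0092·√(2·(22.39·1000)/870)·1000 = 41.01 L/s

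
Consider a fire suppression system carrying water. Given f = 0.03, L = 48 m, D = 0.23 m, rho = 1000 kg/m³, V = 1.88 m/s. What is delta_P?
Formula: \Delta P = f \frac{L}{D} \frac{\rho V^2}{2}
delta_P = 0.03·(48/0.23)·0.5·1000·1.88²/1000 = 11.06 kPa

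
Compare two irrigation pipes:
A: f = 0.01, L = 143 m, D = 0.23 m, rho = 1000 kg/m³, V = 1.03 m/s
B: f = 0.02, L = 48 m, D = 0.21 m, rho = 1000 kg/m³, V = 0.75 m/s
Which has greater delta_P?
delta_P(A) = 3.298 kPa, delta_P(B) = 1.286 kPa. Answer: A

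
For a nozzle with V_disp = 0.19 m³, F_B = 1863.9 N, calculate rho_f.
Formula: F_B = \rho_f g V_{disp}
Substituting knowns: 1863.9 = rho_f·9.81·0.19
Solving for rho_f: rho_f = 1863.9/(9.81·0.19) = 1000 kg/m³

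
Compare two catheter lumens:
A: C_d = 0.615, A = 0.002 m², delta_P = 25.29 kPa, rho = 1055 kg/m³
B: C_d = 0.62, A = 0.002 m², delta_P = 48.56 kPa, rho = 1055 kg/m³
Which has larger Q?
Q(A) = 8.517 L/s, Q(B) = 11.9 L/s. Answer: B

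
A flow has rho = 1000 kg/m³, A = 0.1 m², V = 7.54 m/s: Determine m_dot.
Formula: \dot{m} = \rho A V
m_dot = 1000·0.1·7.54 = 754 kg/s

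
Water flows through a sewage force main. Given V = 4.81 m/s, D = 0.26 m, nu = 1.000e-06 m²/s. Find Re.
Formula: Re = \frac{V D}{\nu}
Re = 4.81·0.26/1.000e-06 = 1.251e+06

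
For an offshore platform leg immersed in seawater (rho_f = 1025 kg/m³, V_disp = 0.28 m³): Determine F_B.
Formula: F_B = \rho_f g V_{disp}
F_B = 1025·9.81·0.28 = 2815 N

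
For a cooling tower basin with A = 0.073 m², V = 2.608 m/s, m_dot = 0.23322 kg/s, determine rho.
Formula: \dot{m} = \rho A V
Substituting knowns: 0.23322 = rho·0.073·2.608
Solving for rho: rho = 0.23322/(0.073·2.608) = 1.225 kg/m³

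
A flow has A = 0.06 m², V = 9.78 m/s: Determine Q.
Formula: Q = A V
Q = 0.06·9.78·1000 = 586.8 L/s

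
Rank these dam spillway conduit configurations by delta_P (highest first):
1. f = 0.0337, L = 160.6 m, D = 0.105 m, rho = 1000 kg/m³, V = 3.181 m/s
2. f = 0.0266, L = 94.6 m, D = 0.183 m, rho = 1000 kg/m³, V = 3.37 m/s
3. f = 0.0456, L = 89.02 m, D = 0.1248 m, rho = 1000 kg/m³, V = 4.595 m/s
Case 1: delta_P = 260.8 kPa
Case 2: delta_P = 78.08 kPa
Case 3: delta_P = 343.4 kPa
Ranking (highest first): 3, 1, 2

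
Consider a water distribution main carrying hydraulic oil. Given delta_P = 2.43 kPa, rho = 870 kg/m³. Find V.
Formula: V = \sqrt{\frac{2 \Delta P}{\rho}}
V = √(2·(2.43·1000)/870) = 2.364 m/s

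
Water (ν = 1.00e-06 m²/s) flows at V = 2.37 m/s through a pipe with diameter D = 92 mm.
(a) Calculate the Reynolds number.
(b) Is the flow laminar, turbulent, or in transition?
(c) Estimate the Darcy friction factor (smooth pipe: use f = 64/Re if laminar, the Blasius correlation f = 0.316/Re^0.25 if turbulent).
(a) Re = V·D/ν = 2.37·0.092/1.00e-06 = 218040
(b) Flow regime: turbulent (Re > 4000)
(c) Friction factor: f = 0.316/Re^0.25 = 0.316/218040^0.25 = 0.01462 (Blasius is strictly valid for Re ≲ 1e5; used here as the smooth-pipe estimate the problem specifies)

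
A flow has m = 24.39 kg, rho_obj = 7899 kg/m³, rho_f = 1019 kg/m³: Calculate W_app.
Formula: W_{app} = mg\left(1 - \frac{\rho_f}{\rho_{obj}}\right)
W_app = 24.39·9.81·(1 − 1019/7899) = 208.4 N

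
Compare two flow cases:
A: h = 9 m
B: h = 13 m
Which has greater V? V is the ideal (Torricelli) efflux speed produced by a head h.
V(A) = 13.29 m/s, V(B) = 15.97 m/s. Answer: B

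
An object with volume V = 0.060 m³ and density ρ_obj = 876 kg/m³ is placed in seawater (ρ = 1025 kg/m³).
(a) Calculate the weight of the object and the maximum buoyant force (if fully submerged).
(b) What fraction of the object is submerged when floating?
(a) W=rho_obj*g*V=876*9.81*0.060=515.6 N; F_B(max)=rho*g*V=1025*9.81*0.060=603.3 N
(b) Floating fraction=rho_obj/rho=876/1025=0.855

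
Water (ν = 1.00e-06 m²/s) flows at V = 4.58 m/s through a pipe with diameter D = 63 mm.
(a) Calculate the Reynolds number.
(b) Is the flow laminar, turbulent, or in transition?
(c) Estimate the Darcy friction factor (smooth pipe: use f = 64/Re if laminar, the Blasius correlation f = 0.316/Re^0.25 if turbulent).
(a) Re = V·D/ν = 4.58·0.063/1.00e-06 = 288540
(b) Flow regime: turbulent (Re > 4000)
(c) Friction factor: f = 0.316/Re^0.25 = 0.316/288540^0.25 = 0.01363 (Blasius is strictly valid for Re ≲ 1e5; used here as the smooth-pipe estimate the problem specifies)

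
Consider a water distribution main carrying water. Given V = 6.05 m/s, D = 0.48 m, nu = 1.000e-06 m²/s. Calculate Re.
Formula: Re = \frac{V D}{\nu}
Re = 6.05·0.48/1.000e-06 = 2.904e+06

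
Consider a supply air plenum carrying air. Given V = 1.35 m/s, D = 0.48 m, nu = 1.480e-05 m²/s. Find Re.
Formula: Re = \frac{V D}{\nu}
Re = 1.35·0.48/1.480e-05 = 43784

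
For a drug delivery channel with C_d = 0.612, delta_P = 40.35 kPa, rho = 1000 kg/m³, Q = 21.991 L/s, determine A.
Formula: Q = C_d A \sqrt{\frac{2 \Delta P}{\rho}}
Substituting knowns: 21.991 = 0.612·A·√(2·(40.35·1000)/1000)·1000
Solving for A: A = (21.991/1000)/(0.612·√(2·(40.35·1000)/1000)) = 0.004 m²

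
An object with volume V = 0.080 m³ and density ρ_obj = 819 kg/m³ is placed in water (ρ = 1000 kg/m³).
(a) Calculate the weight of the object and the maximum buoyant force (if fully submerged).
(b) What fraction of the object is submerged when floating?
(a) W=rho_obj*g*V=819*9.81*0.080=642.8 N; F_B(max)=rho*g*V=1000*9.81*0.080=784.8 N
(b) Floating fraction=rho_obj/rho=819/1000=0.819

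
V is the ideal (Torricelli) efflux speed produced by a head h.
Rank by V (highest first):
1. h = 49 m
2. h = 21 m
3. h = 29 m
Case 1: V = 31.01 m/s
Case 2: V = 20.3 m/s
Case 3: V = 23.85 m/s
Ranking (highest first): 1, 3, 2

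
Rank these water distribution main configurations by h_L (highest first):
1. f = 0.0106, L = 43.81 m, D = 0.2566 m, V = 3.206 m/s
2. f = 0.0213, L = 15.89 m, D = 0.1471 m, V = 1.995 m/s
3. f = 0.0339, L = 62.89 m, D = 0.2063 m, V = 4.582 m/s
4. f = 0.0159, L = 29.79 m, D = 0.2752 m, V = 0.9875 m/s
Case 1: h_L = 0.9481 m
Case 2: h_L = 0.4667 m
Case 3: h_L = 11.06 m
Case 4: h_L = 0.08554 m
Ranking (highest first): 3, 1, 2, 4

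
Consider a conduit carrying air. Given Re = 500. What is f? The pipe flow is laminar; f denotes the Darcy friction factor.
Formula: f = \frac{64}{Re}
f = 64/500 = 0.128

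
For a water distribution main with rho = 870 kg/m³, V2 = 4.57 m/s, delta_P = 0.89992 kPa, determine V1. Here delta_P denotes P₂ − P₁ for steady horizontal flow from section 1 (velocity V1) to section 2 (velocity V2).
Formula: \Delta P = \frac{1}{2} \rho (V_1^2 - V_2^2)
Substituting knowns: 0.89992 = 0.5·870·(V1² − 4.57²)/1000
Solving for V1: V1 = √(4.57² + 2·(0.89992·1000)/870) = 4.791 m/s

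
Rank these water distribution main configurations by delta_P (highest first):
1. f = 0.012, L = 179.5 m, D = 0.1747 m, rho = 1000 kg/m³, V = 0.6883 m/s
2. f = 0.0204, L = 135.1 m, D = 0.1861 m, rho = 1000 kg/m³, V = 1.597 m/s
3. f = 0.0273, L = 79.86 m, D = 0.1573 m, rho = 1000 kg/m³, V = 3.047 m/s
Case 1: delta_P = 2.921 kPa
Case 2: delta_P = 18.89 kPa
Case 3: delta_P = 64.34 kPa
Ranking (highest first): 3, 2, 1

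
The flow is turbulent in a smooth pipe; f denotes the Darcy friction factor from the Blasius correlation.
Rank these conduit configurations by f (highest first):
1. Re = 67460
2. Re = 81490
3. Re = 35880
Case 1: f = 0.01961
Case 2: f = 0.0187
Case 3: f = 0.02296
Ranking (highest first): 3, 1, 2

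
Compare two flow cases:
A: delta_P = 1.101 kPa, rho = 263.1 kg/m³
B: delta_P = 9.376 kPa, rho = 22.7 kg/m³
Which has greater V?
V(A) = 2.893 m/s, V(B) = 28.74 m/s. Answer: B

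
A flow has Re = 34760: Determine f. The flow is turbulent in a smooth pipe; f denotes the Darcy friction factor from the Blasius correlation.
Formula: f = \frac{0.316}{Re^{0.25}}
f = 0.316/34760^0.25 = 0.02314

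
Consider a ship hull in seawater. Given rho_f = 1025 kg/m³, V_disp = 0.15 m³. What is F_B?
Formula: F_B = \rho_f g V_{disp}
F_B = 1025·9.81·0.15 = 1508 N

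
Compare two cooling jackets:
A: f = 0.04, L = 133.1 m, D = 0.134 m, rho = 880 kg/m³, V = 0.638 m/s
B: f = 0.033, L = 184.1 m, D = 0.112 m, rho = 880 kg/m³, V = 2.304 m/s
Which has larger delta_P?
delta_P(A) = 7.116 kPa, delta_P(B) = 126.7 kPa. Answer: B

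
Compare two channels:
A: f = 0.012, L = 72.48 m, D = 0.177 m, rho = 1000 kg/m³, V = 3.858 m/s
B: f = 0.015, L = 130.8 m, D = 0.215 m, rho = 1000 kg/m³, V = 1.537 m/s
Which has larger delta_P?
delta_P(A) = 36.57 kPa, delta_P(B) = 10.78 kPa. Answer: A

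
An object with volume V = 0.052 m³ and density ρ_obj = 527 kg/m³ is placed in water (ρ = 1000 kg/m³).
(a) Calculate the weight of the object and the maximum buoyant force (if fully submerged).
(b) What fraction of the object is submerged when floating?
(a) W=rho_obj*g*V=527*9.81*0.052=268.8 N; F_B(max)=rho*g*V=1000*9.81*0.052=510.1 N
(b) Floating fraction=rho_obj/rho=527/1000=0.527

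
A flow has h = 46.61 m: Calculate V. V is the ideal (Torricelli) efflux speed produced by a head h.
Formula: V = \sqrt{2 g h}
V = √(2·9.81·46.61) = 30.24 m/s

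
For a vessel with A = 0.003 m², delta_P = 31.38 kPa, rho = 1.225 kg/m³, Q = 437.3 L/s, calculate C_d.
Formula: Q = C_d A \sqrt{\frac{2 \Delta P}{\rho}}
Substituting knowns: 437.3 = C_d·0.003·√(2·(31.38·1000)/1.225)·1000
Solving for C_d: C_d = (437.3/1000)/(0.003·√(2·(31.38·1000)/1.225)) = 0.644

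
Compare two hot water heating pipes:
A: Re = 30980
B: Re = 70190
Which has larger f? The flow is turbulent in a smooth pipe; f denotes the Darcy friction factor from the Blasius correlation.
f(A) = 0.02382, f(B) = 0.01941. Answer: A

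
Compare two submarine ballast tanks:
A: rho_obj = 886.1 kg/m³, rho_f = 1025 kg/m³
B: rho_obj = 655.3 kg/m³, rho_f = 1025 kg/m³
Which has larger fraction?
fraction(A) = 0.8645, fraction(B) = 0.6393. Answer: A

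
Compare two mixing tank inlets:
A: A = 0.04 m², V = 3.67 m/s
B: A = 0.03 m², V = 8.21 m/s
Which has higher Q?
Q(A) = 146.8 L/s, Q(B) = 246.3 L/s. Answer: B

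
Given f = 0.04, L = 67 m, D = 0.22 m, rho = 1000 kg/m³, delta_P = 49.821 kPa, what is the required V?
Formula: \Delta P = f \frac{L}{D} \frac{\rho V^2}{2}
Substituting knowns: 49.821 = 0.04·(67/0.22)·0.5·1000·V²/1000
Solving for V: V = √((49.821·1000)/(0.04·(67/0.22)·0.5·1000)) = 2.86 m/s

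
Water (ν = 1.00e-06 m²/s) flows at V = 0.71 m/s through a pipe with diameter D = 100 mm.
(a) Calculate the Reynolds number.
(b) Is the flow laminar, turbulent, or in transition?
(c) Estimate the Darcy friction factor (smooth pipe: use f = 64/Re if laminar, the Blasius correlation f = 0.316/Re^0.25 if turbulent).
(a) Re = V·D/ν = 0.71·0.1/1.00e-06 = 71000
(b) Flow regime: turbulent (Re > 4000)
(c) Friction factor: f = 0.316/Re^0.25 = 0.316/71000^0.25 = 0.01936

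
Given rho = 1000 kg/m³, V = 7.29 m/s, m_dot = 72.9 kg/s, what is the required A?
Formula: \dot{m} = \rho A V
Substituting knowns: 72.9 = 1000·A·7.29
Solving for A: A = 72.9/(1000·7.29) = 0.01 m²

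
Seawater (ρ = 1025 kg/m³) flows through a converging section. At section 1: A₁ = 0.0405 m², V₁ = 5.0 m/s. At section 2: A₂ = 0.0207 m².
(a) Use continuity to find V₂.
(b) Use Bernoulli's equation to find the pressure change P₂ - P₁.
(a) Continuity: A₁V₁=A₂V₂ -> V₂=A₁V₁/A₂=0.0405*5.0/0.0207=9.78 m/s
(b) Bernoulli: P₂-P₁=0.5*rho*(V₁^2-V₂^2)/1000=0.5*1025*(5.0^2-9.78^2)/1000=-36.21 kPa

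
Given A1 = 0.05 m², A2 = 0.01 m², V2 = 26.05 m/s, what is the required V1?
Formula: V_2 = \frac{A_1 V_1}{A_2}
Substituting knowns: 26.05 = 0.05·V1/0.01
Solving for V1: V1 = 26.05·0.01/0.05 = 5.21 m/s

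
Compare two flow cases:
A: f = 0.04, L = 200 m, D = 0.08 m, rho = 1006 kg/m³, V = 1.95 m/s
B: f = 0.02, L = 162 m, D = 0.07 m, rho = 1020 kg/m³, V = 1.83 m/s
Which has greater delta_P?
delta_P(A) = 191.3 kPa, delta_P(B) = 79.05 kPa. Answer: A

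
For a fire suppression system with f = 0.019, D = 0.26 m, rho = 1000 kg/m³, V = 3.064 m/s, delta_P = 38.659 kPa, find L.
Formula: \Delta P = f \frac{L}{D} \frac{\rho V^2}{2}
Substituting knowns: 38.659 = 0.019·(L/0.26)·0.5·1000·3.064²/1000
Solving for L: L = (38.659·1000)·0.26/(0.019·0.5·1000·3.064²) = 112.7 m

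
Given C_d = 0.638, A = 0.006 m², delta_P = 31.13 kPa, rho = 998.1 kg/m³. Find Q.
Formula: Q = C_d A \sqrt{\frac{2 \Delta P}{\rho}}
Q = 0.638·0.006·√(2·(31.13·1000)/998.1)·1000 = 30.23 L/s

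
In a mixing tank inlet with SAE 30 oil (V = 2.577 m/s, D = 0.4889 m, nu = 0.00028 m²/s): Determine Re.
Formula: Re = \frac{V D}{\nu}
Re = 2.577·0.4889/0.00028 = 4500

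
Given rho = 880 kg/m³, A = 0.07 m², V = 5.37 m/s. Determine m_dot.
Formula: \dot{m} = \rho A V
m_dot = 880·0.07·5.37 = 330.8 kg/s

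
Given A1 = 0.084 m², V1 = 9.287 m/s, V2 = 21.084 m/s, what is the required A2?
Formula: V_2 = \frac{A_1 V_1}{A_2}
Substituting knowns: 21.084 = 0.084·9.287/A2
Solving for A2: A2 = 0.084·9.287/21.084 = 0.037 m²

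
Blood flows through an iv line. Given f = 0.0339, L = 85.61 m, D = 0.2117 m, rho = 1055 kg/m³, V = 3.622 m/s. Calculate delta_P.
Formula: \Delta P = f \frac{L}{D} \frac{\rho V^2}{2}
delta_P = 0.0339·(85.61/0.2117)·0.5·1055·3.622²/1000 = 94.87 kPa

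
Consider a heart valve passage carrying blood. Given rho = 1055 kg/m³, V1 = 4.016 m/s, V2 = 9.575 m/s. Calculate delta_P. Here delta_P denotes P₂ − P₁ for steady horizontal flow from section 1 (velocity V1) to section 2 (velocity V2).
Formula: \Delta P = \frac{1}{2} \rho (V_1^2 - V_2^2)
delta_P = 0.5·1055·(4.016² − 9.575²)/1000 = -39.85 kPa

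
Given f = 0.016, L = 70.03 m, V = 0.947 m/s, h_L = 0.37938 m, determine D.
Formula: h_L = f \frac{L}{D} \frac{V^2}{2g}
Substituting knowns: 0.37938 = 0.016·(70.03/D)·0.947²/(2·9.81)
Solving for D: D = 0.016·70.03·0.947²/(2·9.81·0.37938) = 0.135 m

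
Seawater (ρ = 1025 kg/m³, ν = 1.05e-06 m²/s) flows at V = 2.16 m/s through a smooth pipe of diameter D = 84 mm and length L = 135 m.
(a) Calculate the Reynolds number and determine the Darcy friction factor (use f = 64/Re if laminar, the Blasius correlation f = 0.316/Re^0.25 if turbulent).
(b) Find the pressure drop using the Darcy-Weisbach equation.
(a) Re = V·D/ν = 2.16·0.084/1.05e-06 = 172800 → turbulent (Re > 4000); f = 0.316/Re^0.25 = 0.316/172800^0.25 = 0.015499 (Blasius is strictly valid for Re ≲ 1e5; used here as the smooth-pipe estimate the problem specifies)
(b) Darcy-Weisbach: ΔP = f·(L/D)·½ρV²/1000 = 0.015499·(135/0.084)·½·1025·2.16²/1000 = 59.56 kPa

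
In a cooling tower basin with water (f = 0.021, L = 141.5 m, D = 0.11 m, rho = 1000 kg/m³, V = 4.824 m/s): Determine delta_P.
Formula: \Delta P = f \frac{L}{D} \frac{\rho V^2}{2}
delta_P = 0.021·(141.5/0.11)·0.5·1000·4.824²/1000 = 314.3 kPa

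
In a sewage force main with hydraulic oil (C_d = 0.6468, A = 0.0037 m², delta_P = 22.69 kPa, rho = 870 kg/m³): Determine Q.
Formula: Q = C_d A \sqrt{\frac{2 \Delta P}{\rho}}
Q = 0.6468·0.0037·√(2·(22.69·1000)/870)·1000 = 17.28 L/s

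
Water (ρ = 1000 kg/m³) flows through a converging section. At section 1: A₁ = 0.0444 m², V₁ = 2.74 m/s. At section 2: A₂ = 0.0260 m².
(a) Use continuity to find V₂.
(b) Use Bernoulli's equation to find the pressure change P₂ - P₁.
(a) Continuity: A₁V₁=A₂V₂ -> V₂=A₁V₁/A₂=0.0444*2.74/0.0260=4.68 m/s
(b) Bernoulli: P₂-P₁=0.5*rho*(V₁^2-V₂^2)/1000=0.5*1000*(2.74^2-4.68^2)/1000=-7.197 kPa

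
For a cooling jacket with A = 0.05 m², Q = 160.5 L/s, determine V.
Formula: Q = A V
Substituting knowns: 160.5 = 0.05·V·1000
Solving for V: V = (160.5/1000)/0.05 = 3.21 m/s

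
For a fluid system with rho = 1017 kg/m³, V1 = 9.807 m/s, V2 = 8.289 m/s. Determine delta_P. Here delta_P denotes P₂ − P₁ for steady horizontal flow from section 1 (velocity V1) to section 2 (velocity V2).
Formula: \Delta P = \frac{1}{2} \rho (V_1^2 - V_2^2)
delta_P = 0.5·1017·(9.807² − 8.289²)/1000 = 13.97 kPa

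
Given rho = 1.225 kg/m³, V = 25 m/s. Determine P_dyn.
Formula: P_{dyn} = \frac{1}{2} \rho V^2
P_dyn = 0.5·1.225·25²/1000 = 0.3828 kPa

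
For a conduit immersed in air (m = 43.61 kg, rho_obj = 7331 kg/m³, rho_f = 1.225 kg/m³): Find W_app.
Formula: W_{app} = mg\left(1 - \frac{\rho_f}{\rho_{obj}}\right)
W_app = 43.61·9.81·(1 − 1.225/7331) = 427.7 N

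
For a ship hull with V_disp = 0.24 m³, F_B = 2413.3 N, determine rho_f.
Formula: F_B = \rho_f g V_{disp}
Substituting knowns: 2413.3 = rho_f·9.81·0.24
Solving for rho_f: rho_f = 2413.3/(9.81·0.24) = 1025 kg/m³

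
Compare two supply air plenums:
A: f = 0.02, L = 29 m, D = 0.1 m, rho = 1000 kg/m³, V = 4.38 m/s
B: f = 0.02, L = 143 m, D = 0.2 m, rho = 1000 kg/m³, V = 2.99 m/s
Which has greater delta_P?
delta_P(A) = 55.63 kPa, delta_P(B) = 63.92 kPa. Answer: B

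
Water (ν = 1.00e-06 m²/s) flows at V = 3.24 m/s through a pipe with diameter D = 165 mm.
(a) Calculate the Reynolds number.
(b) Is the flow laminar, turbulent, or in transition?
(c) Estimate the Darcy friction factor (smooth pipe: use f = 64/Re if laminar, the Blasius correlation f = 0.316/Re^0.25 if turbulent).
(a) Re = V·D/ν = 3.24·0.165/1.00e-06 = 534600
(b) Flow regime: turbulent (Re > 4000)
(c) Friction factor: f = 0.316/Re^0.25 = 0.316/534600^0.25 = 0.01169 (Blasius is strictly valid for Re ≲ 1e5; used here as the smooth-pipe estimate the problem specifies)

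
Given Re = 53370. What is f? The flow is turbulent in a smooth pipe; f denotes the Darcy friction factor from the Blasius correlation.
Formula: f = \frac{0.316}{Re^{0.25}}
f = 0.316/53370^0.25 = 0.02079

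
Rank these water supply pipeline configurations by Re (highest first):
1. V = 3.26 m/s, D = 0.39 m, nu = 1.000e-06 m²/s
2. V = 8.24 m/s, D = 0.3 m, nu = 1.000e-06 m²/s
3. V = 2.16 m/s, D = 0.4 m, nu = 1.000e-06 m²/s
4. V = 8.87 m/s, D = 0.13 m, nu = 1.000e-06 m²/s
Case 1: Re = 1.271e+06
Case 2: Re = 2.472e+06
Case 3: Re = 864000
Case 4: Re = 1.153e+06
Ranking (highest first): 2, 1, 4, 3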